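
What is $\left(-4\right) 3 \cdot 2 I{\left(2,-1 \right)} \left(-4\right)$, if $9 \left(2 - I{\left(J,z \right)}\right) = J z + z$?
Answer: $224$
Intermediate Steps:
$I{\left(J,z \right)} = 2 - \frac{z}{9} - \frac{J z}{9}$ ($I{\left(J,z \right)} = 2 - \frac{J z + z}{9} = 2 - \frac{z + J z}{9} = 2 - \left(\frac{z}{9} + \frac{J z}{9}\right) = 2 - \frac{z}{9} - \frac{J z}{9}$)
$\left(-4\right) 3 \cdot 2 I{\left(2,-1 \right)} \left(-4\right) = \left(-4\right) 3 \cdot 2 \left(2 - - \frac{1}{9} - \frac{2}{9} \left(-1\right)\right) \left(-4\right) = \left(-12\right) 2 \left(2 + \frac{1}{9} + \frac{2}{9}\right) \left(-4\right) = \left(-24\right) \frac{7}{3} \left(-4\right) = \left(-56\right) \left(-4\right) = 224$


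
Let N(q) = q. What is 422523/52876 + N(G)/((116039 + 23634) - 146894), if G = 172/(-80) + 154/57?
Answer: 217384420351/27204503715 ≈ 7.9908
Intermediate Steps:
G = 629/1140 (G = 172*(-1/80) + 154*(1/57) = -43/20 + 154/57 = 629/1140 ≈ 0.55175)
422523/52876 + N(G)/((116039 + 23634) - 146894) = 422523/52876 + 629/(1140*((116039 + 23634) - 146894)) = 422523*(1/52876) + 629/(1140*(139673 - 146894)) = 422523/52876 + (629/1140)/(-7221) = 422523/52876 + (629/1140)*(-1/7221) = 422523/52876 - 629/8231940 = 217384420351/27204503715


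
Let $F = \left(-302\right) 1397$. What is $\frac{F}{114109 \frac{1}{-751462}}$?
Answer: $\frac{317037309028}{114109} \approx 2.7784 \cdot 10^{6}$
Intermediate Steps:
$F = -421894$
$\frac{F}{114109 \frac{1}{-751462}} = - \frac{421894}{114109 \frac{1}{-751462}} = - \frac{421894}{114109 \left(- \frac{1}{751462}\right)} = - \frac{421894}{- \frac{114109}{751462}} = \left(-421894\right) \left(- \frac{751462}{114109}\right) = \frac{317037309028}{114109}$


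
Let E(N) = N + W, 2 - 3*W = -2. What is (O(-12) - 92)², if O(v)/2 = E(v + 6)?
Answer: 92416/9 ≈ 10268.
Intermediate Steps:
W = 4/3 (W = ⅔ - ⅓*(-2) = ⅔ + ⅔ = 4/3 ≈ 1.3333)
E(N) = 4/3 + N (E(N) = N + 4/3 = 4/3 + N)
O(v) = 44/3 + 2*v (O(v) = 2*(4/3 + (v + 6)) = 2*(4/3 + (6 + v)) = 2*(22/3 + v) = 44/3 + 2*v)
(O(-12) - 92)² = ((44/3 + 2*(-12)) - 92)² = ((44/3 - 24) - 92)² = (-28/3 - 92)² = (-304/3)² = 92416/9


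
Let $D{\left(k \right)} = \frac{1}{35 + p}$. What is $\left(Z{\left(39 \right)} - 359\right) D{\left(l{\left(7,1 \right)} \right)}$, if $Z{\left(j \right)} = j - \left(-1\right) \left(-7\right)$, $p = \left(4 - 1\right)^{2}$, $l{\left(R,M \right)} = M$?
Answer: $- \frac{327}{44} \approx -7.4318$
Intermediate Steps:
$p = 9$ ($p = 3^{2} = 9$)
$D{\left(k \right)} = \frac{1}{44}$ ($D{\left(k \right)} = \frac{1}{35 + 9} = \frac{1}{44}$)
$Z{\left(j \right)} = -7 + j$ ($Z{\left(j \right)} = j - 7 = -7 + j$)
$\left(Z{\left(39 \right)} - 359\right) D{\left(l{\left(7,1 \right)} \right)} = \left(\left(-7 + 39\right) - 359\right) \frac{1}{44} = \left(32 - 359\right) \frac{1}{44} = \left(-327\right) \frac{1}{44} = - \frac{327}{44}$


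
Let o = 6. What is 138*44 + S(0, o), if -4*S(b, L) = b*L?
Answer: 6072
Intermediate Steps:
S(b, L) = -L*b/4 (S(b, L) = -b*L/4 = -L*b/4)
138*44 + S(0, o) = 138*44 - ¼*6*0 = 6072 + 0 = 6072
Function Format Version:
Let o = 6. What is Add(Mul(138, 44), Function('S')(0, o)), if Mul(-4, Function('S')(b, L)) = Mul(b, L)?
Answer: 6072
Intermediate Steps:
Function('S')(b, L) = Mul(Rational(-1, 4), L, b) (Function('S')(b, L) = Mul(Rational(-1, 4), Mul(b, L)) = Mul(Rational(-1, 4), Mul(L, b)) = Mul(Rational(-1, 4), L, b))
Add(Mul(138, 44), Function('S')(0, o)) = Add(Mul(138, 44), Mul(Rational(-1, 4), 6, 0)) = Add(6072, 0) = 6072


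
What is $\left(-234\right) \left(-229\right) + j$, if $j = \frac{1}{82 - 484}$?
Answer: $\frac{21541571}{402} \approx 53586.0$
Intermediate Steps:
$j = - \frac{1}{402}$ ($j = \frac{1}{-402} = - \frac{1}{402} \approx -0.0024876$)
$\left(-234\right) \left(-229\right) + j = \left(-234\right) \left(-229\right) - \frac{1}{402} = 53586 - \frac{1}{402} = \frac{21541571}{402}$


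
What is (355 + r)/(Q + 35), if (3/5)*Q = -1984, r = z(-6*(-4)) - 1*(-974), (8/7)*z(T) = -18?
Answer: -15759/39260 ≈ -0.40140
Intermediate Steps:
z(T) = -63/4 (z(T) = (7/8)*(-18) = -63/4)
r = 3833/4 (r = -63/4 - 1*(-974) = -63/4 + 974 = 3833/4 ≈ 958.25)
Q = -9920/3 (Q = (5/3)*(-1984) = -9920/3 ≈ -3306.7)
(355 + r)/(Q + 35) = (355 + 3833/4)/(-9920/3 + 35) = 5253/(4*(-9815/3)) = (5253/4)*(-3/9815) = -15759/39260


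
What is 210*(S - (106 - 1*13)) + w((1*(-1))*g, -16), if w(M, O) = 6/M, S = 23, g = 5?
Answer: -73506/5 ≈ -14701.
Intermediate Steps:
210*(S - (106 - 1*13)) + w((1*(-1))*g, -16) = 210*(23 - (106 - 1*13)) + 6/(((1*(-1))*5)) = 210*(23 - (106 - 13)) + 6/((-1*5)) = 210*(23 - 1*93) + 6/(-5) = 210*(23 - 93) + 6*(-1/5) = 210*(-70) - 6/5 = -14700 - 6/5 = -73506/5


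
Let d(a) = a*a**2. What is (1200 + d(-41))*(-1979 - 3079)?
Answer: 342532818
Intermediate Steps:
d(a) = a**3
(1200 + d(-41))*(-1979 - 3079) = (1200 + (-41)**3)*(-1979 - 3079) = (1200 - 68921)*(-5058) = -67721*(-5058) = 342532818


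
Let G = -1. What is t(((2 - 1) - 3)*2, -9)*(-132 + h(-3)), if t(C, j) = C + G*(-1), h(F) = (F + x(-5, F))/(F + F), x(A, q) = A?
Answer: 392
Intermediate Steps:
h(F) = (-5 + F)/(2*F) (h(F) = (F - 5)/(F + F) = (-5 + F)/((2*F)) = (-5 + F)*(1/(2*F)) = (-5 + F)/(2*F))
t(C, j) = 1 + C (t(C, j) = C - 1*(-1) = C + 1 = 1 + C)
t(((2 - 1) - 3)*2, -9)*(-132 + h(-3)) = (1 + ((2 - 1) - 3)*2)*(-132 + (½)*(-5 - 3)/(-3)) = (1 + (1 - 3)*2)*(-132 + (½)*(-⅓)*(-8)) = (1 - 2*2)*(-132 + 4/3) = (1 - 4)*(-392/3) = -3*(-392/3) = 392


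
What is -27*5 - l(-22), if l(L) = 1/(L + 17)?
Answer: -674/5 ≈ -134.80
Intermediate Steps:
l(L) = 1/(17 + L)
-27*5 - l(-22) = -27*5 - 1/(17 - 22) = -135 - 1/(-5) = -135 - 1*(-⅕) = -135 + ⅕ = -674/5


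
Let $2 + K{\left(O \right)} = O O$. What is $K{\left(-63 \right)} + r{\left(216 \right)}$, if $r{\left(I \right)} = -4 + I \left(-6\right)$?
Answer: $2667$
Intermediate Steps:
$K{\left(O \right)} = -2 + O^{2}$ ($K{\left(O \right)} = -2 + O O = -2 + O^{2}$)
$r{\left(I \right)} = -4 - 6 I$
$K{\left(-63 \right)} + r{\left(216 \right)} = \left(-2 + \left(-63\right)^{2}\right) - 1300 = \left(-2 + 3969\right) - 1300 = 3967 - 1300 = 2667$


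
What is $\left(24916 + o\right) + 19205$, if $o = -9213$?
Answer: $34908$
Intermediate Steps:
$\left(24916 + o\right) + 19205 = \left(24916 - 9213\right) + 19205 = 15703 + 19205 = 34908$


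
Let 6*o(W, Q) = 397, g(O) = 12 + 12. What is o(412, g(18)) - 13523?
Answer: -80741/6 ≈ -13457.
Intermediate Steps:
g(O) = 24
o(W, Q) = 397/6 (o(W, Q) = (⅙)*397 = 397/6)
o(412, g(18)) - 13523 = 397/6 - 13523 = -80741/6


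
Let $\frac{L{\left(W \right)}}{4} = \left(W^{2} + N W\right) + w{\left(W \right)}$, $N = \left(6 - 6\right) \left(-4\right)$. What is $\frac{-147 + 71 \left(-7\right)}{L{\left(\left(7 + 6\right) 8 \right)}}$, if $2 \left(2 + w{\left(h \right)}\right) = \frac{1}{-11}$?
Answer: $- \frac{3542}{237907} \approx -0.014888$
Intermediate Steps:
$N = 0$ ($N = 0 \left(-4\right) = 0$)
$w{\left(h \right)} = - \frac{45}{22}$ ($w{\left(h \right)} = -2 + \frac{1}{2 \left(-11\right)} = -2 + \frac{1}{2} \left(- \frac{1}{11}\right) = -2 - \frac{1}{22} = - \frac{45}{22}$)
$L{\left(W \right)} = - \frac{90}{11} + 4 W^{2}$ ($L{\left(W \right)} = 4 \left(\left(W^{2} + 0 W\right) - \frac{45}{22}\right) = 4 \left(\left(W^{2} + 0\right) - \frac{45}{22}\right) = 4 \left(W^{2} - \frac{45}{22}\right) = 4 \left(- \frac{45}{22} + W^{2}\right) = - \frac{90}{11} + 4 W^{2}$)
$\frac{-147 + 71 \left(-7\right)}{L{\left(\left(7 + 6\right) 8 \right)}} = \frac{-147 + 71 \left(-7\right)}{- \frac{90}{11} + 4 \left(\left(7 + 6\right) 8\right)^{2}} = \frac{-147 - 497}{- \frac{90}{11} + 4 \left(13 \cdot 8\right)^{2}} = - \frac{644}{- \frac{90}{11} + 4 \cdot 104^{2}} = - \frac{644}{- \frac{90}{11} + 4 \cdot 10816} = - \frac{644}{- \frac{90}{11} + 43264} = - \frac{644}{\frac{475814}{11}} = \left(-644\right) \frac{11}{475814} = - \frac{3542}{237907}$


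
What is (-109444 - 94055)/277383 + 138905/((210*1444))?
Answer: -1545276743/5607574728 ≈ -0.27557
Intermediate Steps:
(-109444 - 94055)/277383 + 138905/((210*1444)) = -203499*1/277383 + 138905/303240 = -67833/92461 + 138905*(1/303240) = -67833/92461 + 27781/60648 = -1545276743/5607574728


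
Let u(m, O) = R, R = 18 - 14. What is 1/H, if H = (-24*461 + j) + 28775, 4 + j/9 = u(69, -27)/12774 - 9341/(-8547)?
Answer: 6065521/107267761736 ≈ 5.6546e-5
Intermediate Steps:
R = 4
u(m, O) = 4
j = -158680695/6065521 (j = -36 + 9*(4/12774 - 9341/(-8547)) = -36 + 9*(4*(1/12774) - 9341*(-1/8547)) = -36 + 9*(2/6387 + 9341/8547) = -36 + 9*(19892687/18196563) = -36 + 59678061/6065521 = -158680695/6065521 ≈ -26.161)
H = 107267761736/6065521 (H = (-24*461 - 158680695/6065521) + 28775 = (-11064 - 158680695/6065521) + 28775 = -67267605039/6065521 + 28775 = 107267761736/6065521 ≈ 17685.)
1/H = 1/(107267761736/6065521) = 6065521/107267761736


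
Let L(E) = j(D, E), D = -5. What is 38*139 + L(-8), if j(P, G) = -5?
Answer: 5277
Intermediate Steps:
L(E) = -5
38*139 + L(-8) = 38*139 - 5 = 5282 - 5 = 5277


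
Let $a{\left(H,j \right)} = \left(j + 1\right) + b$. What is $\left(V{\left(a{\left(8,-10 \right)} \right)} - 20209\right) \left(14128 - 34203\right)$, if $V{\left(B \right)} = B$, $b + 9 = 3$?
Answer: $405996800$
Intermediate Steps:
$b = -6$ ($b = -9 + 3 = -6$)
$a{\left(H,j \right)} = -5 + j$ ($a{\left(H,j \right)} = \left(j + 1\right) - 6 = \left(1 + j\right) - 6 = -5 + j$)
$\left(V{\left(a{\left(8,-10 \right)} \right)} - 20209\right) \left(14128 - 34203\right) = \left(\left(-5 - 10\right) - 20209\right) \left(14128 - 34203\right) = \left(-15 - 20209\right) \left(-20075\right) = \left(-20224\right) \left(-20075\right) = 405996800$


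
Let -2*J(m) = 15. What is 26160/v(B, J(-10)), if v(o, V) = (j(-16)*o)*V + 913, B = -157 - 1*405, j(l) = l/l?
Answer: 3270/641 ≈ 5.1014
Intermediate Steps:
j(l) = 1
B = -562 (B = -157 - 405 = -562)
J(m) = -15/2 (J(m) = -1/2*15 = -15/2)
v(o, V) = 913 + V*o (v(o, V) = (1*o)*V + 913 = o*V + 913 = V*o + 913 = 913 + V*o)
26160/v(B, J(-10)) = 26160/(913 - 15/2*(-562)) = 26160/(913 + 4215) = 26160/5128 = 26160*(1/5128) = 3270/641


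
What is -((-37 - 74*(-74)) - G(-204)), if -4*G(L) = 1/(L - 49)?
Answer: -5504267/1012 ≈ -5439.0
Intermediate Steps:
G(L) = -1/(4*(-49 + L)) (G(L) = -1/(4*(L - 49)) = -1/(4*(-49 + L)))
-((-37 - 74*(-74)) - G(-204)) = -((-37 - 74*(-74)) - (-1)/(-196 + 4*(-204))) = -((-37 + 5476) - (-1)/(-196 - 816)) = -(5439 - (-1)/(-1012)) = -(5439 - (-1)*(-1)/1012) = -(5439 - 1*1/1012) = -(5439 - 1/1012) = -1*5504267/1012 = -5504267/1012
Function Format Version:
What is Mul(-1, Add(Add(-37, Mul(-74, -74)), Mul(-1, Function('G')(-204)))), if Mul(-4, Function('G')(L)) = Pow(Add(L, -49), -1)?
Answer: Rational(-5504267, 1012) ≈ -5439.0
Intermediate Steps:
Function('G')(L) = Mul(Rational(-1, 4), Pow(Add(-49, L), -1)) (Function('G')(L) = Mul(Rational(-1, 4), Pow(Add(L, -49), -1)) = Mul(Rational(-1, 4), Pow(Add(-49, L), -1)))
Mul(-1, Add(Add(-37, Mul(-74, -74)), Mul(-1, Function('G')(-204)))) = Mul(-1, Add(Add(-37, Mul(-74, -74)), Mul(-1, Mul(-1, Pow(Add(-196, Mul(4, -204)), -1))))) = Mul(-1, Add(Add(-37, 5476), Mul(-1, Mul(-1, Pow(Add(-196, -816), -1))))) = Mul(-1, Add(5439, Mul(-1, Mul(-1, Pow(-1012, -1))))) = Mul(-1, Add(5439, Mul(-1, Mul(-1, Rational(-1, 1012))))) = Mul(-1, Add(5439, Mul(-1, Rational(1, 1012)))) = Mul(-1, Add(5439, Rational(-1, 1012))) = Mul(-1, Rational(5504267, 1012)) = Rational(-5504267, 1012)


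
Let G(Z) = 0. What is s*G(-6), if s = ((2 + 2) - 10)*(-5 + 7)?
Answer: 0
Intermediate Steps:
s = -12 (s = (4 - 10)*2 = -6*2 = -12)
s*G(-6) = -12*0 = 0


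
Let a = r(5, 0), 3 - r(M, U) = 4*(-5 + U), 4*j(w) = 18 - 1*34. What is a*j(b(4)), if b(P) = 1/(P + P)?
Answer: -92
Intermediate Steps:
b(P) = 1/(2*P)
j(w) = -4 (j(w) = (18 - 1*34)/4 = (18 - 34)/4 = (¼)*(-16) = -4)
r(M, U) = 23 - 4*U (r(M, U) = 3 - 4*(-5 + U) = 3 - (-20 + 4*U) = 3 + (20 - 4*U) = 23 - 4*U)
a = 23 (a = 23 - 4*0 = 23 + 0 = 23)
a*j(b(4)) = 23*(-4) = -92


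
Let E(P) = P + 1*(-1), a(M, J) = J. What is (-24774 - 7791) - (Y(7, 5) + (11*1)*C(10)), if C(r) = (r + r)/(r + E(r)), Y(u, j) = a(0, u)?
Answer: -619088/19 ≈ -32584.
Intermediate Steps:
Y(u, j) = u
E(P) = -1 + P (E(P) = P - 1 = -1 + P)
C(r) = 2*r/(-1 + 2*r) (C(r) = (r + r)/(r + (-1 + r)) = (2*r)/(-1 + 2*r) = 2*r/(-1 + 2*r))
(-24774 - 7791) - (Y(7, 5) + (11*1)*C(10)) = (-24774 - 7791) - (7 + (11*1)*(2*10/(-1 + 2*10))) = -32565 - (7 + 11*(2*10/(-1 + 20))) = -32565 - (7 + 11*(2*10/19)) = -32565 - (7 + 11*(2*10*(1/19))) = -32565 - (7 + 11*(20/19)) = -32565 - (7 + 220/19) = -32565 - 1*353/19 = -32565 - 353/19 = -619088/19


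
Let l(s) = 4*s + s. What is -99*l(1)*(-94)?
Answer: 46530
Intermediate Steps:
l(s) = 5*s
-99*l(1)*(-94) = -495*(-94) = 46530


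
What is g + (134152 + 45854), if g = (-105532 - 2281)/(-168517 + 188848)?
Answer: 3659594173/20331 ≈ 1.8000e+5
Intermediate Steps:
g = -107813/20331 ≈ -5.3029
g + (134152 + 45854) = -107813/20331 + (134152 + 45854) = -107813/20331 + 180006 = 3659594173/20331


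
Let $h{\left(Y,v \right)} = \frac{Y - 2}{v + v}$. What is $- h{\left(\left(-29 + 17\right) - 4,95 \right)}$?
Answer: $\frac{9}{95} \approx 0.094737$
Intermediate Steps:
$h{\left(Y,v \right)} = \frac{-2 + Y}{2 v}$
$- h{\left(\left(-29 + 17\right) - 4,95 \right)} = - \frac{-2 + \left(\left(-29 + 17\right) - 4\right)}{2 \cdot 95} = - \frac{-2 - 16}{2 \cdot 95} = - \frac{-18}{2 \cdot 95} = \left(-1\right) \left(- \frac{9}{95}\right) = \frac{9}{95}$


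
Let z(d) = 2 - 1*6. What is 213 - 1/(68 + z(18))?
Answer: 13631/64 ≈ 212.98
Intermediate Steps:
z(d) = -4 (z(d) = 2 - 6 = -4)
213 - 1/(68 + z(18)) = 213 - 1/(68 - 4) = 213 - 1/64 = 13631/64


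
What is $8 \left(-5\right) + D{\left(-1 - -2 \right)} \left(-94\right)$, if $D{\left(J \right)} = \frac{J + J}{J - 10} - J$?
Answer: $\frac{674}{9} \approx 74.889$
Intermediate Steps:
$D{\left(J \right)} = - J + \frac{2 J}{-10 + J}$ ($D{\left(J \right)} = \frac{2 J}{-10 + J} - J = - J + \frac{2 J}{-10 + J}$)
$8 \left(-5\right) + D{\left(-1 - -2 \right)} \left(-94\right) = 8 \left(-5\right) + \frac{\left(-1 - -2\right) \left(12 - \left(-1 - -2\right)\right)}{-10 - -1} \left(-94\right) = -40 + \frac{\left(-1 + 2\right) \left(12 - \left(-1 + 2\right)\right)}{-10 + \left(-1 + 2\right)} \left(-94\right) = -40 + 1 \frac{1}{-10 + 1} \left(12 - 1\right) \left(-94\right) = -40 + 1 \frac{1}{-9} \left(12 - 1\right) \left(-94\right) = -40 + 1 \left(- \frac{1}{9}\right) 11 \left(-94\right) = -40 - - \frac{1034}{9} = -40 + \frac{1034}{9} = \frac{674}{9}$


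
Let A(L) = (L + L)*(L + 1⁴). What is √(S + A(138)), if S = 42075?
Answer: √80439 ≈ 283.62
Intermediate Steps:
A(L) = 2*L*(1 + L) (A(L) = (2*L)*(L + 1) = (2*L)*(1 + L) = 2*L*(1 + L))
√(S + A(138)) = √(42075 + 2*138*(1 + 138)) = √(42075 + 2*138*139) = √(42075 + 38364) = √80439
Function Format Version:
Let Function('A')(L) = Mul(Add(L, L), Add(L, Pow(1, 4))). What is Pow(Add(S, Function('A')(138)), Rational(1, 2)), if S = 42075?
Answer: Pow(80439, Rational(1, 2)) ≈ 283.62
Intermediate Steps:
Function('A')(L) = Mul(2, L, Add(1, L)) (Function('A')(L) = Mul(Mul(2, L), Add(L, 1)) = Mul(Mul(2, L), Add(1, L)) = Mul(2, L, Add(1, L)))
Pow(Add(S, Function('A')(138)), Rational(1, 2)) = Pow(Add(42075, Mul(2, 138, Add(1, 138))), Rational(1, 2)) = Pow(Add(42075, Mul(2, 138, 139)), Rational(1, 2)) = Pow(Add(42075, 38364), Rational(1, 2)) = Pow(80439, Rational(1, 2))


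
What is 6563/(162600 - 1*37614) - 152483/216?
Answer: -3176137105/4499496 ≈ -705.89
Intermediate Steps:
6563/(162600 - 1*37614) - 152483/216 = 6563/(162600 - 37614) - 152483*1/216 = 6563/124986 - 152483/216 = -3176137105/4499496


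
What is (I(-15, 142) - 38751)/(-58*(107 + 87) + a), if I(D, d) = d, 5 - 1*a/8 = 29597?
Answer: 38609/247988 ≈ 0.15569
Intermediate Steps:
a = -236736 (a = 40 - 8*29597 = 40 - 236776 = -236736)
(I(-15, 142) - 38751)/(-58*(107 + 87) + a) = (142 - 38751)/(-58*(107 + 87) - 236736) = -38609/(-58*194 - 236736) = -38609/(-11252 - 236736) = -38609/(-247988) = -38609*(-1/247988) = 38609/247988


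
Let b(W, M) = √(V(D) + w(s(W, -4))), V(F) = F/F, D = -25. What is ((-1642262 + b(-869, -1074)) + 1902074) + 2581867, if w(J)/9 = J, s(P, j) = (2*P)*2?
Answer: 2841679 + I*√31283 ≈ 2.8417e+6 + 176.87*I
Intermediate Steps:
s(P, j) = 4*P
w(J) = 9*J
V(F) = 1
b(W, M) = √(1 + 36*W) (b(W, M) = √(1 + 9*(4*W)) = √(1 + 36*W))
((-1642262 + b(-869, -1074)) + 1902074) + 2581867 = ((-1642262 + √(1 + 36*(-869))) + 1902074) + 2581867 = ((-1642262 + √(1 - 31284)) + 1902074) + 2581867 = ((-1642262 + √(-31283)) + 1902074) + 2581867 = ((-1642262 + I*√31283) + 1902074) + 2581867 = (259812 + I*√31283) + 2581867 = 2841679 + I*√31283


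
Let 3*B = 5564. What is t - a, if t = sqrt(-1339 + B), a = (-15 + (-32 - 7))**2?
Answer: -2916 + sqrt(4641)/3 ≈ -2893.3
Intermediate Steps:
B = 5564/3 (B = (1/3)*5564 = 5564/3 ≈ 1854.7)
a = 2916 (a = (-15 - 39)**2 = (-54)**2 = 2916)
t = sqrt(4641)/3 (t = sqrt(-1339 + 5564/3) = sqrt(1547/3) = sqrt(4641)/3 ≈ 22.708)
t - a = sqrt(4641)/3 - 1*2916 = sqrt(4641)/3 - 2916 = -2916 + sqrt(4641)/3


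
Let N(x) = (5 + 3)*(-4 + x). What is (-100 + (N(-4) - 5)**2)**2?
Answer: 21724921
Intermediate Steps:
N(x) = -32 + 8*x (N(x) = 8*(-4 + x) = -32 + 8*x)
(-100 + (N(-4) - 5)**2)**2 = (-100 + ((-32 + 8*(-4)) - 5)**2)**2 = (-100 + ((-32 - 32) - 5)**2)**2 = (-100 + (-64 - 5)**2)**2 = (-100 + (-69)**2)**2 = (-100 + 4761)**2 = 4661**2 = 21724921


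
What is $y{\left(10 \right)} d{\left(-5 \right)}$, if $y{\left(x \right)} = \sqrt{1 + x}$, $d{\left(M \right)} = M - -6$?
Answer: $\sqrt{11} \approx 3.3166$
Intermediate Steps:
$d{\left(M \right)} = 6 + M$ ($d{\left(M \right)} = M + 6 = 6 + M$)
$y{\left(10 \right)} d{\left(-5 \right)} = \sqrt{1 + 10} \left(6 - 5\right) = \sqrt{11} \cdot 1 = \sqrt{11}$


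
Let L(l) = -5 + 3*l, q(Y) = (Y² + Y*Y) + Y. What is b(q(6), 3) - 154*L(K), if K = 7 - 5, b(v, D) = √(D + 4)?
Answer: -154 + √7 ≈ -151.35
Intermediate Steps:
q(Y) = Y + 2*Y² (q(Y) = (Y² + Y²) + Y = 2*Y² + Y = Y + 2*Y²)
b(v, D) = √(4 + D)
K = 2
b(q(6), 3) - 154*L(K) = √(4 + 3) - 154*(-5 + 3*2) = √7 - 154*(-5 + 6) = √7 - 154*1 = √7 - 154 = -154 + √7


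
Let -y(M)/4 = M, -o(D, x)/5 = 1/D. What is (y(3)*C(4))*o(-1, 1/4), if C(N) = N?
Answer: -240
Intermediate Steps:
o(D, x) = -5/D
y(M) = -4*M
(y(3)*C(4))*o(-1, 1/4) = (-4*3*4)*(-5/(-1)) = (-12*4)*(-5*(-1)) = -48*5 = -240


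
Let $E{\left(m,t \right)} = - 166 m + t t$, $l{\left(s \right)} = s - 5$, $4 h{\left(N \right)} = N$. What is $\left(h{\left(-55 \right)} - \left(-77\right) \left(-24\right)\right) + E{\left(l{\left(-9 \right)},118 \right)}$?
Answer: $\frac{57545}{4} \approx 14386.0$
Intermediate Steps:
$h{\left(N \right)} = \frac{N}{4}$
$l{\left(s \right)} = -5 + s$
$E{\left(m,t \right)} = t^{2} - 166 m$ ($E{\left(m,t \right)} = - 166 m + t^{2} = t^{2} - 166 m$)
$\left(h{\left(-55 \right)} - \left(-77\right) \left(-24\right)\right) + E{\left(l{\left(-9 \right)},118 \right)} = \left(\frac{1}{4} \left(-55\right) - \left(-77\right) \left(-24\right)\right) + \left(118^{2} - 166 \left(-5 - 9\right)\right) = \left(- \frac{55}{4} - 1848\right) + \left(13924 - -2324\right) = \left(- \frac{55}{4} - 1848\right) + \left(13924 + 2324\right) = - \frac{7447}{4} + 16248 = \frac{57545}{4}$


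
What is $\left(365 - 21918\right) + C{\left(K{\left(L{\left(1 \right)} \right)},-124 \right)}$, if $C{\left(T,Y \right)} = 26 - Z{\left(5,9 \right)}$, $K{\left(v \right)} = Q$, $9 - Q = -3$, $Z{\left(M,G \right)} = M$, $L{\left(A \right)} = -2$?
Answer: $-21532$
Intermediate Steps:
$Q = 12$ ($Q = 9 - -3 = 9 + 3 = 12$)
$K{\left(v \right)} = 12$
$C{\left(T,Y \right)} = 21$ ($C{\left(T,Y \right)} = 26 - 5 = 21$)
$\left(365 - 21918\right) + C{\left(K{\left(L{\left(1 \right)} \right)},-124 \right)} = \left(365 - 21918\right) + 21 = -21553 + 21 = -21532$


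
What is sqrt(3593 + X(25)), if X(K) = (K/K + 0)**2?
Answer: sqrt(3594) ≈ 59.950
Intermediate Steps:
X(K) = 1 (X(K) = (1 + 0)**2 = 1**2 = 1)
sqrt(3593 + X(25)) = sqrt(3593 + 1) = sqrt(3594)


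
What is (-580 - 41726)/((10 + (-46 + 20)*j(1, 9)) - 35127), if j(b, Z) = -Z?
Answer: 42306/34883 ≈ 1.2128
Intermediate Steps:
(-580 - 41726)/((10 + (-46 + 20)*j(1, 9)) - 35127) = (-580 - 41726)/((10 + (-46 + 20)*(-1*9)) - 35127) = -42306/((10 - 26*(-9)) - 35127) = -42306/((10 + 234) - 35127) = -42306/(244 - 35127) = -42306/(-34883) = -42306*(-1/34883) = 42306/34883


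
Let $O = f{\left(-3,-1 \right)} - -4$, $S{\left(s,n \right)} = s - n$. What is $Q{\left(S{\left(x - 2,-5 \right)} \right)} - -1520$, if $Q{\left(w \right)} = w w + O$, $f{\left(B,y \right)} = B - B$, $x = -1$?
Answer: $1528$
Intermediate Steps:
$f{\left(B,y \right)} = 0$
$O = 4$ ($O = 0 - -4 = 0 + 4 = 4$)
$Q{\left(w \right)} = 4 + w^{2}$ ($Q{\left(w \right)} = w w + 4 = w^{2} + 4 = 4 + w^{2}$)
$Q{\left(S{\left(x - 2,-5 \right)} \right)} - -1520 = \left(4 + \left(\left(-1 - 2\right) - -5\right)^{2}\right) - -1520 = \left(4 + \left(-3 + 5\right)^{2}\right) + 1520 = \left(4 + 2^{2}\right) + 1520 = \left(4 + 4\right) + 1520 = 8 + 1520 = 1528$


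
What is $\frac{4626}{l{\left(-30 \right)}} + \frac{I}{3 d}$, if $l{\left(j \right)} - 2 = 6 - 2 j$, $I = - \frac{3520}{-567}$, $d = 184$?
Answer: $\frac{90506459}{1330182} \approx 68.041$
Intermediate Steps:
$I = \frac{3520}{567}$ ($I = \left(-3520\right) \left(- \frac{1}{567}\right) = \frac{3520}{567} \approx 6.2081$)
$l{\left(j \right)} = 8 - 2 j$ ($l{\left(j \right)} = 2 - \left(-6 + 2 j\right) = 8 - 2 j$)
$\frac{4626}{l{\left(-30 \right)}} + \frac{I}{3 d} = \frac{4626}{8 - -60} + \frac{3520}{567 \cdot 3 \cdot 184} = \frac{4626}{8 + 60} + \frac{3520}{567 \cdot 552} = \frac{4626}{68} + \frac{3520}{567} \cdot \frac{1}{552} = 4626 \cdot \frac{1}{68} + \frac{440}{39123} = \frac{2313}{34} + \frac{440}{39123} = \frac{90506459}{1330182}$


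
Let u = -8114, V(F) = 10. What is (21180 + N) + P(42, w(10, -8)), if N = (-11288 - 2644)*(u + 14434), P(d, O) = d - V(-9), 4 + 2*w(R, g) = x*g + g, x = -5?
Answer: -88029028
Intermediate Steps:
w(R, g) = -2 - 2*g (w(R, g) = -2 + (-5*g + g)/2 = -2 + (-4*g)/2 = -2 - 2*g)
P(d, O) = -10 + d (P(d, O) = d - 1*10 = d - 10 = -10 + d)
N = -88050240 (N = (-11288 - 2644)*(-8114 + 14434) = -13932*6320 = -88050240)
(21180 + N) + P(42, w(10, -8)) = (21180 - 88050240) + (-10 + 42) = -88029060 + 32 = -88029028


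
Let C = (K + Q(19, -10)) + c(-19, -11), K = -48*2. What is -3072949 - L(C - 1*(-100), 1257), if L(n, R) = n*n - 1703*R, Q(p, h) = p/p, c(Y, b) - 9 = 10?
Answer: -932854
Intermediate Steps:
c(Y, b) = 19 (c(Y, b) = 9 + 10 = 19)
Q(p, h) = 1
K = -96
C = -76 (C = (-96 + 1) + 19 = -95 + 19 = -76)
L(n, R) = n**2 - 1703*R
-3072949 - L(C - 1*(-100), 1257) = -3072949 - ((-76 - 1*(-100))**2 - 1703*1257) = -3072949 - ((-76 + 100)**2 - 2140671) = -3072949 - (24**2 - 2140671) = -3072949 - (576 - 2140671) = -3072949 - 1*(-2140095) = -3072949 + 2140095 = -932854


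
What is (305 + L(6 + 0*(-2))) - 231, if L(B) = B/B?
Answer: 75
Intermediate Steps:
L(B) = 1
(305 + L(6 + 0*(-2))) - 231 = (305 + 1) - 231 = 306 - 231 = 75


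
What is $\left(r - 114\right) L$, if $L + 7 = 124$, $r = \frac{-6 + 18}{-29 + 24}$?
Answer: $- \frac{68094}{5} \approx -13619.0$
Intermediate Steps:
$r = - \frac{12}{5}$ ($r = \frac{12}{-5} = 12 \left(- \frac{1}{5}\right) = - \frac{12}{5} \approx -2.4$)
$L = 117$ ($L = -7 + 124 = 117$)
$\left(r - 114\right) L = \left(- \frac{12}{5} - 114\right) 117 = \left(- \frac{582}{5}\right) 117 = - \frac{68094}{5}$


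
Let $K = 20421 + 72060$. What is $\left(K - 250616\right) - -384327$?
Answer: $226192$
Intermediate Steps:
$K = 92481$
$\left(K - 250616\right) - -384327 = \left(92481 - 250616\right) - -384327 = -158135 + 384327 = 226192$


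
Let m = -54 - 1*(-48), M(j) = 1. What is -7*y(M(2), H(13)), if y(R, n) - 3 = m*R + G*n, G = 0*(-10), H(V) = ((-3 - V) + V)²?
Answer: 21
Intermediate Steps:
H(V) = 9 (H(V) = (-3)² = 9)
G = 0
m = -6 (m = -54 + 48 = -6)
y(R, n) = 3 - 6*R (y(R, n) = 3 + (-6*R + 0*n) = 3 + (-6*R + 0) = 3 - 6*R)
-7*y(M(2), H(13)) = -7*(3 - 6*1) = -7*(3 - 6) = -7*(-3) = 21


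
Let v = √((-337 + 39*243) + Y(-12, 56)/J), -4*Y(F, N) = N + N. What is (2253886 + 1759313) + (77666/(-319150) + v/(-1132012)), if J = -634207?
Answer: 640406191592/159575 - √207023286/170367806 ≈ 4.0132e+6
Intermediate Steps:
Y(F, N) = -N/2 (Y(F, N) = -(N + N)/4 = -N/2)
v = 2*√207023286/301 (v = √((-337 + 39*243) - ½*56/(-634207)) = √((-337 + 9477) - 28*(-1/634207)) = √(9140 + 4/90601) = √(828093144/90601) = 2*√207023286/301 ≈ 95.603)
(2253886 + 1759313) + (77666/(-319150) + v/(-1132012)) = (2253886 + 1759313) + (77666/(-319150) + (2*√207023286/301)/(-1132012)) = 4013199 + (77666*(-1/319150) + (2*√207023286/301)*(-1/1132012)) = 4013199 + (-38833/159575 - √207023286/170367806) = 640406191592/159575 - √207023286/170367806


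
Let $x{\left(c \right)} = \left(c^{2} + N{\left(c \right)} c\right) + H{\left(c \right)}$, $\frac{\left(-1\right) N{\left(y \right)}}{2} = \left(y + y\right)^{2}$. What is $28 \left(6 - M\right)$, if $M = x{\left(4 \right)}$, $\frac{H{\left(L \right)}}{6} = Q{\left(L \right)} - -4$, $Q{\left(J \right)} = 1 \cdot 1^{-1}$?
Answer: $13216$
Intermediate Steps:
$Q{\left(J \right)} = 1$ ($Q{\left(J \right)} = 1 \cdot 1 = 1$)
$N{\left(y \right)} = - 8 y^{2}$ ($N{\left(y \right)} = - 2 \left(y + y\right)^{2} = - 2 \left(2 y\right)^{2} = - 2 \cdot 4 y^{2} = - 8 y^{2}$)
$H{\left(L \right)} = 30$ ($H{\left(L \right)} = 6 \left(1 - -4\right) = 6 \left(1 + 4\right) = 6 \cdot 5 = 30$)
$x{\left(c \right)} = 30 + c^{2} - 8 c^{3}$ ($x{\left(c \right)} = \left(c^{2} + - 8 c^{2} c\right) + 30 = \left(c^{2} - 8 c^{3}\right) + 30 = 30 + c^{2} - 8 c^{3}$)
$M = -466$ ($M = 30 + 4^{2} - 8 \cdot 4^{3} = 30 + 16 - 512 = -466$)
$28 \left(6 - M\right) = 28 \left(6 - -466\right) = 28 \left(6 + 466\right) = 28 \cdot 472 = 13216$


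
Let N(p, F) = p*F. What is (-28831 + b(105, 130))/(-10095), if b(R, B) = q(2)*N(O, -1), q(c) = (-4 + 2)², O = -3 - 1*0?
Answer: 28819/10095 ≈ 2.8548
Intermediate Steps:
O = -3 (O = -3 + 0 = -3)
N(p, F) = F*p
q(c) = 4 (q(c) = (-2)² = 4)
b(R, B) = 12 (b(R, B) = 4*(-1*(-3)) = 4*3 = 12)
(-28831 + b(105, 130))/(-10095) = (-28831 + 12)/(-10095) = -28819*(-1/10095) = 28819/10095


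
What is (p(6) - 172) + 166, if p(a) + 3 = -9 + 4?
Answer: -14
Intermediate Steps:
p(a) = -8 (p(a) = -3 + (-9 + 4) = -3 - 5 = -8)
(p(6) - 172) + 166 = (-8 - 172) + 166 = -180 + 166 = -14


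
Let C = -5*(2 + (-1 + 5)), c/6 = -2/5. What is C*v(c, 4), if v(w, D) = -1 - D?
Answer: 150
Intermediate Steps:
c = -12/5 (c = 6*(-2/5) = 6*(-2*⅕) = 6*(-⅖) = -12/5 ≈ -2.4000)
C = -30 (C = -5*(2 + 4) = -5*6 = -30)
C*v(c, 4) = -30*(-1 - 1*4) = -30*(-1 - 4) = -30*(-5) = 150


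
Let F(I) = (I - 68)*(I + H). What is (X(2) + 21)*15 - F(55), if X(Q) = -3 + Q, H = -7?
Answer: 924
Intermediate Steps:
F(I) = (-68 + I)*(-7 + I) (F(I) = (I - 68)*(I - 7) = (-68 + I)*(-7 + I))
(X(2) + 21)*15 - F(55) = ((-3 + 2) + 21)*15 - (476 + 55**2 - 75*55) = (-1 + 21)*15 - (476 + 3025 - 4125) = 20*15 - 1*(-624) = 300 + 624 = 924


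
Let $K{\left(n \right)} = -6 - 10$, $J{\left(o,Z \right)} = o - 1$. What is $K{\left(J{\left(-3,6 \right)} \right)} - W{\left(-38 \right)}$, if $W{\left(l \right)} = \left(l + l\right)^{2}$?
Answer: $-5792$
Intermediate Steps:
$W{\left(l \right)} = 4 l^{2}$ ($W{\left(l \right)} = \left(2 l\right)^{2} = 4 l^{2}$)
$J{\left(o,Z \right)} = -1 + o$
$K{\left(n \right)} = -16$ ($K{\left(n \right)} = -6 - 10 = -16$)
$K{\left(J{\left(-3,6 \right)} \right)} - W{\left(-38 \right)} = -16 - 4 \left(-38\right)^{2} = -16 - 4 \cdot 1444 = -16 - 5776 = -5792$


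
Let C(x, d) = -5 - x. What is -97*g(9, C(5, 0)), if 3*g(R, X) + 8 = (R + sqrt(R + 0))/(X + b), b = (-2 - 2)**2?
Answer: 194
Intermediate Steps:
b = 16 (b = (-4)**2 = 16)
g(R, X) = -8/3 + (R + sqrt(R))/(3*(16 + X)) (g(R, X) = -8/3 + ((R + sqrt(R + 0))/(X + 16))/3 = -8/3 + ((R + sqrt(R))/(16 + X))/3 = -8/3 + (R + sqrt(R))/(3*(16 + X)))
-97*g(9, C(5, 0)) = -97*(-128 + 9 + sqrt(9) - 8*(-5 - 1*5))/(3*(16 + (-5 - 1*5))) = -97*(-128 + 9 + 3 - 8*(-5 - 5))/(3*(16 + (-5 - 5))) = -97*(-128 + 9 + 3 - 8*(-10))/(3*(16 - 10)) = -97*(-128 + 9 + 3 + 80)/(3*6) = -97*(-36)/(3*6) = -97*(-2) = 194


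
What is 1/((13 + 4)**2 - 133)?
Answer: 1/156 ≈ 0.0064103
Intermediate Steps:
1/((13 + 4)**2 - 133) = 1/(17**2 - 133) = 1/(289 - 133) = 1/156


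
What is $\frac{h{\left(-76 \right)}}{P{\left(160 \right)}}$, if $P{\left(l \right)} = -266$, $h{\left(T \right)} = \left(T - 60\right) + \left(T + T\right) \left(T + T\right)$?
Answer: $- \frac{11484}{133} \approx -86.346$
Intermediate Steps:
$h{\left(T \right)} = -60 + T + 4 T^{2}$ ($h{\left(T \right)} = \left(T - 60\right) + 2 T 2 T = \left(-60 + T\right) + 4 T^{2} = -60 + T + 4 T^{2}$)
$\frac{h{\left(-76 \right)}}{P{\left(160 \right)}} = \frac{-60 - 76 + 4 \left(-76\right)^{2}}{-266} = \left(-60 - 76 + 4 \cdot 5776\right) \left(- \frac{1}{266}\right) = \left(-60 - 76 + 23104\right) \left(- \frac{1}{266}\right) = 22968 \left(- \frac{1}{266}\right) = - \frac{11484}{133}$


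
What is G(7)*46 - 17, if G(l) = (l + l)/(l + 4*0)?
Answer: 75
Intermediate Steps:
G(l) = 2 (G(l) = (2*l)/(l + 0) = (2*l)/l = 2)
G(7)*46 - 17 = 2*46 - 17 = 92 - 17 = 75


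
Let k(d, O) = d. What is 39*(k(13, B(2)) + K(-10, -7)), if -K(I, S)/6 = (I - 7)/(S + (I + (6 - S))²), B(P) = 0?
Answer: 2496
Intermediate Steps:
K(I, S) = -6*(-7 + I)/(S + (6 + I - S)²) (K(I, S) = -6*(I - 7)/(S + (I + (6 - S))²) = -6*(-7 + I)/(S + (6 + I - S)²))
39*(k(13, B(2)) + K(-10, -7)) = 39*(13 + 6*(7 - 1*(-10))/(-7 + (6 - 10 - 1*(-7))²)) = 39*(13 + 6*(7 + 10)/(-7 + (6 - 10 + 7)²)) = 39*(13 + 6*17/(-7 + 3²)) = 39*(13 + 6*17/(-7 + 9)) = 39*(13 + 6*17/2) = 39*(13 + 6*(½)*17) = 39*(13 + 51) = 39*64 = 2496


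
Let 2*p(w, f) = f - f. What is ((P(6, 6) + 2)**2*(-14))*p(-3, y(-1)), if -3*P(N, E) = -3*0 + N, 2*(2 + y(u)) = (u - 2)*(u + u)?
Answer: 0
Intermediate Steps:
y(u) = -2 + u*(-2 + u) (y(u) = -2 + ((u - 2)*(u + u))/2 = -2 + ((-2 + u)*(2*u))/2 = -2 + (2*u*(-2 + u))/2 = -2 + u*(-2 + u))
P(N, E) = -N/3 (P(N, E) = -(-3*0 + N)/3 = -(0 + N)/3 = -N/3)
p(w, f) = 0 (p(w, f) = (f - f)/2 = (1/2)*0 = 0)
((P(6, 6) + 2)**2*(-14))*p(-3, y(-1)) = ((-1/3*6 + 2)**2*(-14))*0 = ((-2 + 2)**2*(-14))*0 = (0**2*(-14))*0 = (0*(-14))*0 = 0*0 = 0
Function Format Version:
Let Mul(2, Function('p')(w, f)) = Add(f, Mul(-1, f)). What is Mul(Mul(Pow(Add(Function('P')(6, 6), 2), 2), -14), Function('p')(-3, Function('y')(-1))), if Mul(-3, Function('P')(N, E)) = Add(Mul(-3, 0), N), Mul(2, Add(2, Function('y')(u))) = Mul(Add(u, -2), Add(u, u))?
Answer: 0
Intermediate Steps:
Function('y')(u) = Add(-2, Mul(u, Add(-2, u))) (Function('y')(u) = Add(-2, Mul(Rational(1, 2), Mul(Add(u, -2), Add(u, u)))) = Add(-2, Mul(Rational(1, 2), Mul(Add(-2, u), Mul(2, u)))) = Add(-2, Mul(Rational(1, 2), Mul(2, u, Add(-2, u)))) = Add(-2, Mul(u, Add(-2, u))))
Function('P')(N, E) = Mul(Rational(-1, 3), N) (Function('P')(N, E) = Mul(Rational(-1, 3), Add(Mul(-3, 0), N)) = Mul(Rational(-1, 3), Add(0, N)) = Mul(Rational(-1, 3), N))
Function('p')(w, f) = 0 (Function('p')(w, f) = Mul(Rational(1, 2), Add(f, Mul(-1, f))) = Mul(Rational(1, 2), 0) = 0)
Mul(Mul(Pow(Add(Function('P')(6, 6), 2), 2), -14), Function('p')(-3, Function('y')(-1))) = Mul(Mul(Pow(Add(Mul(Rational(-1, 3), 6), 2), 2), -14), 0) = Mul(Mul(Pow(Add(-2, 2), 2), -14), 0) = Mul(Mul(Pow(0, 2), -14), 0) = Mul(Mul(0, -14), 0) = Mul(0, 0) = 0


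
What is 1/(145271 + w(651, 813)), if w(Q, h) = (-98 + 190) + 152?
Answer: 1/145515 ≈ 6.8721e-6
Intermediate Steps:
w(Q, h) = 244 (w(Q, h) = 92 + 152 = 244)
1/(145271 + w(651, 813)) = 1/(145271 + 244) = 1/145515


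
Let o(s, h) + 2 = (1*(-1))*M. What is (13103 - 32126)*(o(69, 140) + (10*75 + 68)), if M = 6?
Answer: -15408630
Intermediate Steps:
o(s, h) = -8 (o(s, h) = -2 + (1*(-1))*6 = -2 - 1*6 = -2 - 6 = -8)
(13103 - 32126)*(o(69, 140) + (10*75 + 68)) = (13103 - 32126)*(-8 + (10*75 + 68)) = -19023*(-8 + (750 + 68)) = -19023*(-8 + 818) = -19023*810 = -15408630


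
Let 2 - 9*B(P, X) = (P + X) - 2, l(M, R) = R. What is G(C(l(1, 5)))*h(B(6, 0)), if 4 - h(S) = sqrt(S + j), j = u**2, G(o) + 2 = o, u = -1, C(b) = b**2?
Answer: 92 - 23*sqrt(7)/3 ≈ 71.716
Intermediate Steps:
B(P, X) = 4/9 - P/9 - X/9 (B(P, X) = 2/9 - ((P + X) - 2)/9 = 2/9 - (-2 + P + X)/9 = 2/9 + (2/9 - P/9 - X/9) = 4/9 - P/9 - X/9)
G(o) = -2 + o
j = 1 (j = (-1)**2 = 1)
h(S) = 4 - sqrt(1 + S) (h(S) = 4 - sqrt(S + 1) = 4 - sqrt(1 + S))
G(C(l(1, 5)))*h(B(6, 0)) = (-2 + 5**2)*(4 - sqrt(1 + (4/9 - 1/9*6 - 1/9*0))) = (-2 + 25)*(4 - sqrt(1 + (4/9 - 2/3 + 0))) = 23*(4 - sqrt(1 - 2/9)) = 23*(4 - sqrt(7/9)) = 23*(4 - sqrt(7)/3) = 92 - 23*sqrt(7)/3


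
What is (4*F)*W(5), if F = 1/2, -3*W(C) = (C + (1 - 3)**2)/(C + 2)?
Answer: -6/7 ≈ -0.85714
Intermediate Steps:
W(C) = -(4 + C)/(3*(2 + C)) (W(C) = -(C + (1 - 3)**2)/(3*(C + 2)) = -(C + (-2)**2)/(3*(2 + C)) = -(C + 4)/(3*(2 + C)) = -(4 + C)/(3*(2 + C)))
F = 1/2 (F = 1*(1/2) = 1/2 ≈ 0.50000)
(4*F)*W(5) = (4*(1/2))*((-4 - 1*5)/(3*(2 + 5))) = 2*((1/3)*(-4 - 5)/7) = 2*((1/3)*(1/7)*(-9)) = 2*(-3/7) = -6/7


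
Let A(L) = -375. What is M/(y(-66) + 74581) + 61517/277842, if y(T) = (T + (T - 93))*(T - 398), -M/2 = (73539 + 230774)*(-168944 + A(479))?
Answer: 28632169705886525/49728439002 ≈ 5.7577e+5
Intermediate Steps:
M = 103051945694 (M = -2*(73539 + 230774)*(-168944 - 375) = -608626*(-169319) = -2*(-51525972847) = 103051945694)
y(T) = (-398 + T)*(-93 + 2*T) (y(T) = (T + (-93 + T))*(-398 + T) = (-93 + 2*T)*(-398 + T) = (-398 + T)*(-93 + 2*T))
M/(y(-66) + 74581) + 61517/277842 = 103051945694/((37014 - 889*(-66) + 2*(-66)²) + 74581) + 61517/277842 = 103051945694/((37014 + 58674 + 2*4356) + 74581) + 61517*(1/277842) = 103051945694/((37014 + 58674 + 8712) + 74581) + 61517/277842 = 103051945694/(104400 + 74581) + 61517/277842 = 103051945694/178981 + 61517/277842 = 28632169705886525/49728439002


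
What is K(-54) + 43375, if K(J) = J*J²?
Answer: -114089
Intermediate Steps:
K(J) = J³
K(-54) + 43375 = (-54)³ + 43375 = -157464 + 43375 = -114089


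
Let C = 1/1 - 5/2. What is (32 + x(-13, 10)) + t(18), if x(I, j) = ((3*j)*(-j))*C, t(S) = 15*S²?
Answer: 5342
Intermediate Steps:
C = -3/2 (C = 1*1 - 5*½ = 1 - 5/2 = -3/2 ≈ -1.5000)
x(I, j) = 9*j²/2 (x(I, j) = ((3*j)*(-j))*(-3/2) = -3*j²*(-3/2) = 9*j²/2)
(32 + x(-13, 10)) + t(18) = (32 + (9/2)*10²) + 15*18² = (32 + (9/2)*100) + 15*324 = (32 + 450) + 4860 = 482 + 4860 = 5342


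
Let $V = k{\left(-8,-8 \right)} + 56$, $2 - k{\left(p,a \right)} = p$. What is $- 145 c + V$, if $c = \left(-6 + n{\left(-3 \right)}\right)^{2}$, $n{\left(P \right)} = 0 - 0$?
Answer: $-5154$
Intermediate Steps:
$n{\left(P \right)} = 0$ ($n{\left(P \right)} = 0 + 0 = 0$)
$k{\left(p,a \right)} = 2 - p$
$c = 36$ ($c = \left(-6 + 0\right)^{2} = \left(-6\right)^{2} = 36$)
$V = 66$ ($V = \left(2 - -8\right) + 56 = \left(2 + 8\right) + 56 = 10 + 56 = 66$)
$- 145 c + V = \left(-145\right) 36 + 66 = -5220 + 66 = -5154$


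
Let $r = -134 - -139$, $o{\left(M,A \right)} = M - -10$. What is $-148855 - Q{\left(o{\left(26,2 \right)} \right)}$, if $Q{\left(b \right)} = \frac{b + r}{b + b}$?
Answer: $- \frac{10717601}{72} \approx -1.4886 \cdot 10^{5}$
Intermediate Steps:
$o{\left(M,A \right)} = 10 + M$ ($o{\left(M,A \right)} = M + 10 = 10 + M$)
$r = 5$ ($r = -134 + 139 = 5$)
$Q{\left(b \right)} = \frac{5 + b}{2 b}$ ($Q{\left(b \right)} = \frac{b + 5}{b + b} = \frac{5 + b}{2 b}$)
$-148855 - Q{\left(o{\left(26,2 \right)} \right)} = -148855 - \frac{5 + \left(10 + 26\right)}{2 \left(10 + 26\right)} = -148855 - \frac{5 + 36}{2 \cdot 36} = -148855 - \frac{1}{2} \cdot \frac{1}{36} \cdot 41 = -148855 - \frac{41}{72} = - \frac{10717601}{72}$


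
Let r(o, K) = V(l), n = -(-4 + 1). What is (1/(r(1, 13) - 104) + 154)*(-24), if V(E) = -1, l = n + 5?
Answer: -129352/35 ≈ -3695.8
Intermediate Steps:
n = 3 (n = -1*(-3) = 3)
l = 8 (l = 3 + 5 = 8)
r(o, K) = -1
(1/(r(1, 13) - 104) + 154)*(-24) = (1/(-1 - 104) + 154)*(-24) = (1/(-105) + 154)*(-24) = (-1/105 + 154)*(-24) = (16169/105)*(-24) = -129352/35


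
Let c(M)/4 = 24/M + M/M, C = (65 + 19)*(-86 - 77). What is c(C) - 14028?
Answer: -16001392/1141 ≈ -14024.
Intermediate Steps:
C = -13692 (C = 84*(-163) = -13692)
c(M) = 4 + 96/M (c(M) = 4*(24/M + M/M) = 4*(24/M + 1) = 4*(1 + 24/M) = 4 + 96/M)
c(C) - 14028 = (4 + 96/(-13692)) - 14028 = (4 + 96*(-1/13692)) - 14028 = (4 - 8/1141) - 14028 = 4556/1141 - 14028 = -16001392/1141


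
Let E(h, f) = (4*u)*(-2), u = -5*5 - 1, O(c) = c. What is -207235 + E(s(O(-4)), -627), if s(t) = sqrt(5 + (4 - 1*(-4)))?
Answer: -207027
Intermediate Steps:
s(t) = sqrt(13) (s(t) = sqrt(5 + (4 + 4)) = sqrt(5 + 8) = sqrt(13))
u = -26 (u = -25 - 1 = -26)
E(h, f) = 208 (E(h, f) = (4*(-26))*(-2) = -104*(-2) = 208)
-207235 + E(s(O(-4)), -627) = -207235 + 208 = -207027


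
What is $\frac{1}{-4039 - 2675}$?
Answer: $- \frac{1}{6714} \approx -0.00014894$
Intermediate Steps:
$\frac{1}{-4039 - 2675} = \frac{1}{-6714} = - \frac{1}{6714}$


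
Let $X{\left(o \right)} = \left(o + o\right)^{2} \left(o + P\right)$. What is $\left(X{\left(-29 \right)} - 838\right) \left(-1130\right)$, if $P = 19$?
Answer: $38960140$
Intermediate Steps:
$X{\left(o \right)} = 4 o^{2} \left(19 + o\right)$ ($X{\left(o \right)} = \left(o + o\right)^{2} \left(o + 19\right) = \left(2 o\right)^{2} \left(19 + o\right) = 4 o^{2} \left(19 + o\right)$)
$\left(X{\left(-29 \right)} - 838\right) \left(-1130\right) = \left(4 \left(-29\right)^{2} \left(19 - 29\right) - 838\right) \left(-1130\right) = \left(4 \cdot 841 \left(-10\right) - 838\right) \left(-1130\right) = \left(-33640 - 838\right) \left(-1130\right) = \left(-34478\right) \left(-1130\right) = 38960140$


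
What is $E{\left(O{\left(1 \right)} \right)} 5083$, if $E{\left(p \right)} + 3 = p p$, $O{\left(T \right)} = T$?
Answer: $-10166$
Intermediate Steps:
$E{\left(p \right)} = -3 + p^{2}$ ($E{\left(p \right)} = -3 + p p = -3 + p^{2}$)
$E{\left(O{\left(1 \right)} \right)} 5083 = \left(-3 + 1^{2}\right) 5083 = \left(-3 + 1\right) 5083 = \left(-2\right) 5083 = -10166$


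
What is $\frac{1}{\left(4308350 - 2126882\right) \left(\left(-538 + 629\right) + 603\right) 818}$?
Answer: $\frac{1}{1238401931856} \approx 8.0749 \cdot 10^{-13}$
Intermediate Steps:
$\frac{1}{\left(4308350 - 2126882\right) \left(\left(-538 + 629\right) + 603\right) 818} = \frac{1}{2181468 \left(91 + 603\right) 818} = \frac{1}{2181468 \cdot 694 \cdot 818} = \frac{1}{2181468 \cdot 567692} = \frac{1}{2181468} \cdot \frac{1}{567692} = \frac{1}{1238401931856}$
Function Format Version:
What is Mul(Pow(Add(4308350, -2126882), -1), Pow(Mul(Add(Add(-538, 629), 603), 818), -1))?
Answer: Rational(1, 1238401931856) ≈ 8.0749e-13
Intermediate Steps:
Mul(Pow(Add(4308350, -2126882), -1), Pow(Mul(Add(Add(-538, 629), 603), 818), -1)) = Mul(Pow(2181468, -1), Pow(Mul(Add(91, 603), 818), -1)) = Mul(Rational(1, 2181468), Pow(Mul(694, 818), -1)) = Mul(Rational(1, 2181468), Pow(567692, -1)) = Mul(Rational(1, 2181468), Rational(1, 567692)) = Rational(1, 1238401931856)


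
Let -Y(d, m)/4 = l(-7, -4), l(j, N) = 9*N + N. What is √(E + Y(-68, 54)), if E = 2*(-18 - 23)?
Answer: √78 ≈ 8.8318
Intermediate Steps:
l(j, N) = 10*N
E = -82 (E = 2*(-41) = -82)
Y(d, m) = 160 (Y(d, m) = -40*(-4) = -4*(-40) = 160)
√(E + Y(-68, 54)) = √(-82 + 160) = √78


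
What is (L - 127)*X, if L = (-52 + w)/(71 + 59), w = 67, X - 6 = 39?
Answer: -148455/26 ≈ -5709.8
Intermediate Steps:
X = 45 (X = 6 + 39 = 45)
L = 3/26 (L = (-52 + 67)/(71 + 59) = 15/130 = 15*(1/130) = 3/26 ≈ 0.11538)
(L - 127)*X = (3/26 - 127)*45 = -3299/26*45 = -148455/26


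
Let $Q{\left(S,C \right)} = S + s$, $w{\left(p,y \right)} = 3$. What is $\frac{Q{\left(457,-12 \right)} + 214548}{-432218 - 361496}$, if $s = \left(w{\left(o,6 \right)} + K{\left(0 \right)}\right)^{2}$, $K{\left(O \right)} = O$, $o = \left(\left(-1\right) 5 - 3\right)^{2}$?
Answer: $- \frac{107507}{396857} \approx -0.2709$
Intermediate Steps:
$o = 64$ ($o = \left(-5 - 3\right)^{2} = \left(-8\right)^{2} = 64$)
$s = 9$ ($s = \left(3 + 0\right)^{2} = 3^{2} = 9$)
$Q{\left(S,C \right)} = 9 + S$ ($Q{\left(S,C \right)} = S + 9 = 9 + S$)
$\frac{Q{\left(457,-12 \right)} + 214548}{-432218 - 361496} = \frac{\left(9 + 457\right) + 214548}{-432218 - 361496} = \frac{466 + 214548}{-793714} = 215014 \left(- \frac{1}{793714}\right) = - \frac{107507}{396857}$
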